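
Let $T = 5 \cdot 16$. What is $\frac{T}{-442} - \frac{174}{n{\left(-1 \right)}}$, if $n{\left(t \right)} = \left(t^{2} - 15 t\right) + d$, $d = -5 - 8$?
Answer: $- \frac{12858}{221} \approx -58.181$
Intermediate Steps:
$d = -13$
$T = 80$
$n{\left(t \right)} = -13 + t^{2} - 15 t$ ($n{\left(t \right)} = \left(t^{2} - 15 t\right) - 13 = -13 + t^{2} - 15 t$)
$\frac{T}{-442} - \frac{174}{n{\left(-1 \right)}} = \frac{80}{-442} - \frac{174}{-13 + \left(-1\right)^{2} - -15} = 80 \left(- \frac{1}{442}\right) - \frac{174}{-13 + 1 + 15} = - \frac{40}{221} - \frac{174}{3} = - \frac{40}{221} - 58 = - \frac{12858}{221}$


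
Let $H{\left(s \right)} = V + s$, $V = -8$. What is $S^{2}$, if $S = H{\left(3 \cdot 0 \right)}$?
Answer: $64$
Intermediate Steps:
$H{\left(s \right)} = -8 + s$
$S = -8$ ($S = -8 + 3 \cdot 0 = -8 + 0 = -8$)
$S^{2} = \left(-8\right)^{2} = 64$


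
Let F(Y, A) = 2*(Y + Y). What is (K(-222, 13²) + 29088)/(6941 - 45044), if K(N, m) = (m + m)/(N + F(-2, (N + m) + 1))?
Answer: -3344951/4381845 ≈ -0.76337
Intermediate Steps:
F(Y, A) = 4*Y (F(Y, A) = 2*(2*Y) = 4*Y)
K(N, m) = 2*m/(-8 + N) (K(N, m) = (m + m)/(N + 4*(-2)) = (2*m)/(N - 8) = (2*m)/(-8 + N) = 2*m/(-8 + N))
(K(-222, 13²) + 29088)/(6941 - 45044) = (2*13²/(-8 - 222) + 29088)/(6941 - 45044) = (2*169/(-230) + 29088)/(-38103) = (2*169*(-1/230) + 29088)*(-1/38103) = (-169/115 + 29088)*(-1/38103) = (3344951/115)*(-1/38103) = -3344951/4381845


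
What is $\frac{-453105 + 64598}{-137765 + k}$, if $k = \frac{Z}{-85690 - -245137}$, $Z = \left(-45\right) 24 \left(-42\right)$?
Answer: $\frac{20648758543}{7322056865} \approx 2.8201$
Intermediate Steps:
$Z = 45360$ ($Z = \left(-1080\right) \left(-42\right) = 45360$)
$k = \frac{15120}{53149}$ ($k = \frac{45360}{-85690 - -245137} = \frac{45360}{-85690 + 245137} = \frac{45360}{159447} = 45360 \cdot \frac{1}{159447} = \frac{15120}{53149} \approx 0.28448$)
$\frac{-453105 + 64598}{-137765 + k} = \frac{-453105 + 64598}{-137765 + \frac{15120}{53149}} = - \frac{388507}{- \frac{7322056865}{53149}} = \left(-388507\right) \left(- \frac{53149}{7322056865}\right) = \frac{20648758543}{7322056865}$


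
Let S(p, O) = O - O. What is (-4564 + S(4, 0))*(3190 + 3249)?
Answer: -29387596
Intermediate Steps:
S(p, O) = 0
(-4564 + S(4, 0))*(3190 + 3249) = (-4564 + 0)*(3190 + 3249) = -4564*6439 = -29387596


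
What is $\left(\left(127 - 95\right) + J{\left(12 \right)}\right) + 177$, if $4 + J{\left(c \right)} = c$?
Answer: $217$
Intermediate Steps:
$J{\left(c \right)} = -4 + c$
$\left(\left(127 - 95\right) + J{\left(12 \right)}\right) + 177 = \left(\left(127 - 95\right) + \left(-4 + 12\right)\right) + 177 = \left(\left(127 - 95\right) + 8\right) + 177 = \left(32 + 8\right) + 177 = 40 + 177 = 217$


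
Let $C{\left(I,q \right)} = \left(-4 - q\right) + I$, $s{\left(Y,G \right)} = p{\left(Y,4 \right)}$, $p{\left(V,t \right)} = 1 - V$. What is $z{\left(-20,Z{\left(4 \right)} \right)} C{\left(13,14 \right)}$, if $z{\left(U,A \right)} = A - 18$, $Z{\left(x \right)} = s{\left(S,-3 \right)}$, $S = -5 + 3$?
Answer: $75$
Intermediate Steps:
$S = -2$
$s{\left(Y,G \right)} = 1 - Y$
$Z{\left(x \right)} = 3$ ($Z{\left(x \right)} = 1 - -2 = 1 + 2 = 3$)
$z{\left(U,A \right)} = -18 + A$
$C{\left(I,q \right)} = -4 + I - q$
$z{\left(-20,Z{\left(4 \right)} \right)} C{\left(13,14 \right)} = \left(-18 + 3\right) \left(-4 + 13 - 14\right) = - 15 \left(-4 + 13 - 14\right) = \left(-15\right) \left(-5\right) = 75$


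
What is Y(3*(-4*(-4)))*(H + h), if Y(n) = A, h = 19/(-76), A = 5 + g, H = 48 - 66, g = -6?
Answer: 73/4 ≈ 18.250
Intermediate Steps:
H = -18
A = -1 (A = 5 - 6 = -1)
h = -1/4 (h = 19*(-1/76) = -1/4 ≈ -0.25000)
Y(n) = -1
Y(3*(-4*(-4)))*(H + h) = -(-18 - 1/4) = -1*(-73/4) = 73/4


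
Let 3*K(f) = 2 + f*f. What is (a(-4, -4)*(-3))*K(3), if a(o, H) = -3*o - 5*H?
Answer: -352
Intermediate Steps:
a(o, H) = -5*H - 3*o
K(f) = ⅔ + f²/3 (K(f) = (2 + f*f)/3 = (2 + f²)/3 = ⅔ + f²/3)
(a(-4, -4)*(-3))*K(3) = ((-5*(-4) - 3*(-4))*(-3))*(⅔ + (⅓)*3²) = ((20 + 12)*(-3))*(⅔ + (⅓)*9) = (32*(-3))*(⅔ + 3) = -96*11/3 = -352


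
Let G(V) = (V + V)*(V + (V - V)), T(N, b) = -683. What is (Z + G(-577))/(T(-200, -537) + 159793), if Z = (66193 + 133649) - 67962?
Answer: 398869/79555 ≈ 5.0137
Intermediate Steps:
G(V) = 2*V² (G(V) = (2*V)*(V + 0) = (2*V)*V = 2*V²)
Z = 131880 (Z = 199842 - 67962 = 131880)
(Z + G(-577))/(T(-200, -537) + 159793) = (131880 + 2*(-577)²)/(-683 + 159793) = (131880 + 2*332929)/159110 = (131880 + 665858)*(1/159110) = 797738*(1/159110) = 398869/79555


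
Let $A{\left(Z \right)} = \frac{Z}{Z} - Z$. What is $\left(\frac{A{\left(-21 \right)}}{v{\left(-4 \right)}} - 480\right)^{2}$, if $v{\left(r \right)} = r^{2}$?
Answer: $\frac{14661241}{64} \approx 2.2908 \cdot 10^{5}$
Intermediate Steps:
$A{\left(Z \right)} = 1 - Z$
$\left(\frac{A{\left(-21 \right)}}{v{\left(-4 \right)}} - 480\right)^{2} = \left(\frac{1 - -21}{\left(-4\right)^{2}} - 480\right)^{2} = \left(\frac{1 + 21}{16} - 480\right)^{2} = \left(22 \cdot \frac{1}{16} - 480\right)^{2} = \left(\frac{11}{8} - 480\right)^{2} = \left(- \frac{3829}{8}\right)^{2} = \frac{14661241}{64}$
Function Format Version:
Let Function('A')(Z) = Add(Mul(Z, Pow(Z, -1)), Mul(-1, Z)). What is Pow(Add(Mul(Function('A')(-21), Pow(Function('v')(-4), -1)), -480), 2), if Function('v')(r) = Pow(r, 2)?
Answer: Rational(14661241, 64) ≈ 2.2908e+5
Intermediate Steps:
Function('A')(Z) = Add(1, Mul(-1, Z))
Pow(Add(Mul(Function('A')(-21), Pow(Function('v')(-4), -1)), -480), 2) = Pow(Add(Mul(Add(1, Mul(-1, -21)), Pow(Pow(-4, 2), -1)), -480), 2) = Pow(Add(Mul(Add(1, 21), Pow(16, -1)), -480), 2) = Pow(Add(Mul(22, Rational(1, 16)), -480), 2) = Pow(Add(Rational(11, 8), -480), 2) = Pow(Rational(-3829, 8), 2) = Rational(14661241, 64)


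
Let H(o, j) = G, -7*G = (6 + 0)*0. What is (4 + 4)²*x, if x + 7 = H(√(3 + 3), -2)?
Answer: -448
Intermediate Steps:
G = 0 (G = -(6 + 0)*0/7 = -6*0/7 = -⅐*0 = 0)
H(o, j) = 0
x = -7 (x = -7 + 0 = -7)
(4 + 4)²*x = (4 + 4)²*(-7) = 8²*(-7) = 64*(-7) = -448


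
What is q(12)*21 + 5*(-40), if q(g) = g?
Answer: 52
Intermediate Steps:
q(12)*21 + 5*(-40) = 12*21 + 5*(-40) = 252 - 200 = 52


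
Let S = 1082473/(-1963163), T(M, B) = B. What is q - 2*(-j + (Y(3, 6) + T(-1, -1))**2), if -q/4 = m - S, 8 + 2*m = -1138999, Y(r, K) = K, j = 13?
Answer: 4472061352478/1963163 ≈ 2.2780e+6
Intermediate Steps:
m = -1139007/2 (m = -4 + (1/2)*(-1138999) = -4 - 1138999/2 = -1139007/2 ≈ -5.6950e+5)
S = -1082473/1963163 (S = 1082473*(-1/1963163) = -1082473/1963163 ≈ -0.55139)
q = 4472108468390/1963163 (q = -4*(-1139007/2 - 1*(-1082473/1963163)) = -4*(-1139007/2 + 1082473/1963163) = -4*(-2236054234195/3926326) = 4472108468390/1963163 ≈ 2.2780e+6)
q - 2*(-j + (Y(3, 6) + T(-1, -1))**2) = 4472108468390/1963163 - 2*(-1*13 + (6 - 1)**2) = 4472108468390/1963163 - 2*(-13 + 5**2) = 4472108468390/1963163 - 2*(-13 + 25) = 4472108468390/1963163 - 2*12 = 4472108468390/1963163 - 24 = 4472061352478/1963163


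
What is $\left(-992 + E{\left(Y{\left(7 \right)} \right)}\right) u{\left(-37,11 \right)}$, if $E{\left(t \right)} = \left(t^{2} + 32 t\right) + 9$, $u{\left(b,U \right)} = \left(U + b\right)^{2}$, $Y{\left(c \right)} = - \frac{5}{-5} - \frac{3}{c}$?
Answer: $- \frac{31944380}{49} \approx -6.5193 \cdot 10^{5}$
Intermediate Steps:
$Y{\left(c \right)} = 1 - \frac{3}{c}$ ($Y{\left(c \right)} = \left(-5\right) \left(- \frac{1}{5}\right) - \frac{3}{c} = 1 - \frac{3}{c}$)
$E{\left(t \right)} = 9 + t^{2} + 32 t$
$\left(-992 + E{\left(Y{\left(7 \right)} \right)}\right) u{\left(-37,11 \right)} = \left(-992 + \left(9 + \left(\frac{-3 + 7}{7}\right)^{2} + 32 \frac{-3 + 7}{7}\right)\right) \left(11 - 37\right)^{2} = \left(-992 + \left(9 + \left(\frac{1}{7} \cdot 4\right)^{2} + 32 \cdot \frac{1}{7} \cdot 4\right)\right) \left(-26\right)^{2} = \left(-992 + \left(9 + \left(\frac{4}{7}\right)^{2} + 32 \cdot \frac{4}{7}\right)\right) 676 = \left(-992 + \left(9 + \frac{16}{49} + \frac{128}{7}\right)\right) 676 = \left(-992 + \frac{1353}{49}\right) 676 = \left(- \frac{47255}{49}\right) 676 = - \frac{31944380}{49}$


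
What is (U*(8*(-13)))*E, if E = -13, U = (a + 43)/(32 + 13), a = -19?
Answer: 10816/15 ≈ 721.07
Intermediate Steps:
U = 8/15 (U = (-19 + 43)/(32 + 13) = 24/45 = 24*(1/45) = 8/15 ≈ 0.53333)
(U*(8*(-13)))*E = (8*(8*(-13))/15)*(-13) = ((8/15)*(-104))*(-13) = -832/15*(-13) = 10816/15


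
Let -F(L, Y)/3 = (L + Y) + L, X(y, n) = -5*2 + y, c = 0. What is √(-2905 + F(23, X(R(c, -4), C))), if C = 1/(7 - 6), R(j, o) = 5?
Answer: 2*I*√757 ≈ 55.027*I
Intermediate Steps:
C = 1 (C = 1/1 = 1)
X(y, n) = -10 + y
F(L, Y) = -6*L - 3*Y (F(L, Y) = -3*((L + Y) + L) = -3*(Y + 2*L) = -6*L - 3*Y)
√(-2905 + F(23, X(R(c, -4), C))) = √(-2905 + (-6*23 - 3*(-10 + 5))) = √(-2905 + (-138 - 3*(-5))) = √(-2905 + (-138 + 15)) = √(-2905 - 123) = √(-3028) = 2*I*√757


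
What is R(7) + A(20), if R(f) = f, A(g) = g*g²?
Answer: 8007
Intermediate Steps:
A(g) = g³
R(7) + A(20) = 7 + 20³ = 7 + 8000 = 8007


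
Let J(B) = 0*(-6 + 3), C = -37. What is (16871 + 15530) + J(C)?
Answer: 32401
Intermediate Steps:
J(B) = 0 (J(B) = 0*(-3) = 0)
(16871 + 15530) + J(C) = (16871 + 15530) + 0 = 32401 + 0 = 32401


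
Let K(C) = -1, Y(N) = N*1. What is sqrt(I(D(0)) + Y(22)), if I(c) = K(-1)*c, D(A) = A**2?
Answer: sqrt(22) ≈ 4.6904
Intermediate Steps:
Y(N) = N
I(c) = -c
sqrt(I(D(0)) + Y(22)) = sqrt(-1*0**2 + 22) = sqrt(-1*0 + 22) = sqrt(0 + 22) = sqrt(22)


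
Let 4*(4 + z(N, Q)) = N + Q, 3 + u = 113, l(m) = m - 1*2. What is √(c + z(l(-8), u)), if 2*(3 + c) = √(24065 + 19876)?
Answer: √(72 + 2*√43941)/2 ≈ 11.082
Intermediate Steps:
l(m) = -2 + m (l(m) = m - 2 = -2 + m)
u = 110 (u = -3 + 113 = 110)
z(N, Q) = -4 + N/4 + Q/4 (z(N, Q) = -4 + (N + Q)/4 = -4 + (N/4 + Q/4) = -4 + N/4 + Q/4)
c = -3 + √43941/2 (c = -3 + √(24065 + 19876)/2 = -3 + √43941/2 ≈ 101.81)
√(c + z(l(-8), u)) = √((-3 + √43941/2) + (-4 + (-2 - 8)/4 + (¼)*110)) = √((-3 + √43941/2) + (-4 + (¼)*(-10) + 55/2)) = √((-3 + √43941/2) + (-4 - 5/2 + 55/2)) = √((-3 + √43941/2) + 21) = √(18 + √43941/2)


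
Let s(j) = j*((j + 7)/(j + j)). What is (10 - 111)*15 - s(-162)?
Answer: -2875/2 ≈ -1437.5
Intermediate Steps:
s(j) = 7/2 + j/2 (s(j) = j*((7 + j)/((2*j))) = j*((7 + j)*(1/(2*j))) = j*((7 + j)/(2*j)) = 7/2 + j/2)
(10 - 111)*15 - s(-162) = (10 - 111)*15 - (7/2 + (1/2)*(-162)) = -101*15 - (7/2 - 81) = -1515 - 1*(-155/2) = -1515 + 155/2 = -2875/2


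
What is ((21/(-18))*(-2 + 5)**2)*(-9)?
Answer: 189/2 ≈ 94.500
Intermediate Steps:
((21/(-18))*(-2 + 5)**2)*(-9) = ((21*(-1/18))*3**2)*(-9) = -7/6*9*(-9) = -21/2*(-9) = 189/2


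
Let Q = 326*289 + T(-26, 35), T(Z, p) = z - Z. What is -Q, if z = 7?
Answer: -94247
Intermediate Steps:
T(Z, p) = 7 - Z
Q = 94247 (Q = 326*289 + (7 - 1*(-26)) = 94214 + (7 + 26) = 94214 + 33 = 94247)
-Q = -1*94247 = -94247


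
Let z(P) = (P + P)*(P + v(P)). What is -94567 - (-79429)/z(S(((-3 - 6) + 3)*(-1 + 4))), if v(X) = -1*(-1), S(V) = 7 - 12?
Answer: -3703251/40 ≈ -92581.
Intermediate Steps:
S(V) = -5
v(X) = 1
z(P) = 2*P*(1 + P) (z(P) = (P + P)*(P + 1) = (2*P)*(1 + P) = 2*P*(1 + P))
-94567 - (-79429)/z(S(((-3 - 6) + 3)*(-1 + 4))) = -94567 - (-79429)/(2*(-5)*(1 - 5)) = -94567 - (-79429)/(2*(-5)*(-4)) = -94567 - (-79429)/40 = -94567 - 1*(-79429/40) = -94567 + 79429/40 = -3703251/40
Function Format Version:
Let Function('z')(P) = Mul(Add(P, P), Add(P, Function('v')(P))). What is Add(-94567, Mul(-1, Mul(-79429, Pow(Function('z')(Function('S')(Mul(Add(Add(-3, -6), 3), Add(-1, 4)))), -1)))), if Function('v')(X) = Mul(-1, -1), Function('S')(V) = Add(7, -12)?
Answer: Rational(-3703251, 40) ≈ -92581.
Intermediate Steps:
Function('S')(V) = -5
Function('v')(X) = 1
Function('z')(P) = Mul(2, P, Add(1, P)) (Function('z')(P) = Mul(Add(P, P), Add(P, 1)) = Mul(Mul(2, P), Add(1, P)) = Mul(2, P, Add(1, P)))
Add(-94567, Mul(-1, Mul(-79429, Pow(Function('z')(Function('S')(Mul(Add(Add(-3, -6), 3), Add(-1, 4)))), -1)))) = Add(-94567, Mul(-1, Mul(-79429, Pow(Mul(2, -5, Add(1, -5)), -1)))) = Add(-94567, Mul(-1, Mul(-79429, Pow(Mul(2, -5, -4), -1)))) = Add(-94567, Mul(-1, Mul(-79429, Pow(40, -1)))) = Add(-94567, Mul(-1, Mul(-79429, Rational(1, 40)))) = Add(-94567, Mul(-1, Rational(-79429, 40))) = Add(-94567, Rational(79429, 40)) = Rational(-3703251, 40)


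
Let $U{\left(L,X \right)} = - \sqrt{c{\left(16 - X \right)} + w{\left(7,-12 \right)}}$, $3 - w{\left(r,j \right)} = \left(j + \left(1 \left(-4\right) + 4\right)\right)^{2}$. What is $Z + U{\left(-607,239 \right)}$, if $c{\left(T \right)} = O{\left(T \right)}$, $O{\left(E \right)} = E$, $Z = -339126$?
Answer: $-339126 - 2 i \sqrt{91} \approx -3.3913 \cdot 10^{5} - 19.079 i$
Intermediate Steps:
$w{\left(r,j \right)} = 3 - j^{2}$ ($w{\left(r,j \right)} = 3 - \left(j + \left(1 \left(-4\right) + 4\right)\right)^{2} = 3 - \left(j + \left(-4 + 4\right)\right)^{2} = 3 - \left(j + 0\right)^{2} = 3 - j^{2}$)
$c{\left(T \right)} = T$
$U{\left(L,X \right)} = - \sqrt{-125 - X}$ ($U{\left(L,X \right)} = - \sqrt{\left(16 - X\right) + \left(3 - \left(-12\right)^{2}\right)} = - \sqrt{\left(16 - X\right) + \left(3 - 144\right)} = - \sqrt{\left(16 - X\right) - 141} = - \sqrt{-125 - X}$)
$Z + U{\left(-607,239 \right)} = -339126 - \sqrt{-125 - 239} = -339126 - \sqrt{-364} = -339126 - 2 i \sqrt{91}$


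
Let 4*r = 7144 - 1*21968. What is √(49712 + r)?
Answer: √46006 ≈ 214.49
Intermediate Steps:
r = -3706 (r = (7144 - 1*21968)/4 = (7144 - 21968)/4 = (¼)*(-14824) = -3706)
√(49712 + r) = √(49712 - 3706) = √46006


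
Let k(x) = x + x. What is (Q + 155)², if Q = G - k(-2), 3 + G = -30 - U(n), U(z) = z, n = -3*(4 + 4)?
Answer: 22500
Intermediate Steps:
n = -24 (n = -3*8 = -24)
k(x) = 2*x
G = -9 (G = -3 + (-30 - 1*(-24)) = -3 + (-30 + 24) = -3 - 6 = -9)
Q = -5 (Q = -9 - 2*(-2) = -9 - 1*(-4) = -9 + 4 = -5)
(Q + 155)² = (-5 + 155)² = 150² = 22500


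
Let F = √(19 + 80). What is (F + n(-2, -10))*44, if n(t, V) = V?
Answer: -440 + 132*√11 ≈ -2.2055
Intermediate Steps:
F = 3*√11 (F = √99 = 3*√11 ≈ 9.9499)
(F + n(-2, -10))*44 = (3*√11 - 10)*44 = (-10 + 3*√11)*44 = -440 + 132*√11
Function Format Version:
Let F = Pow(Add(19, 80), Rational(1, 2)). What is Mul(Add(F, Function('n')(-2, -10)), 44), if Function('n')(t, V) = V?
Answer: Add(-440, Mul(132, Pow(11, Rational(1, 2)))) ≈ -2.2055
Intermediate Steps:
F = Mul(3, Pow(11, Rational(1, 2))) (F = Pow(99, Rational(1, 2)) = Mul(3, Pow(11, Rational(1, 2))) ≈ 9.9499)
Mul(Add(F, Function('n')(-2, -10)), 44) = Mul(Add(Mul(3, Pow(11, Rational(1, 2))), -10), 44) = Mul(Add(-10, Mul(3, Pow(11, Rational(1, 2)))), 44) = Add(-440, Mul(132, Pow(11, Rational(1, 2))))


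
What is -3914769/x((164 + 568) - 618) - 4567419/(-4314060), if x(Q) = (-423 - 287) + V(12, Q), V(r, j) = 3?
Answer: 1876864168597/338893380 ≈ 5538.2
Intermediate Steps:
x(Q) = -707 (x(Q) = (-423 - 287) + 3 = -710 + 3 = -707)
-3914769/x((164 + 568) - 618) - 4567419/(-4314060) = -3914769/(-707) - 4567419/(-4314060) = -3914769*(-1/707) - 4567419*(-1/4314060) = 3914769/707 + 507491/479340 = 1876864168597/338893380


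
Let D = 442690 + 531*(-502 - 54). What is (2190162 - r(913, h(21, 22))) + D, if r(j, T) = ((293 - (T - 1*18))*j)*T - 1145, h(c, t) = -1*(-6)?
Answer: 667971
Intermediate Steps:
h(c, t) = 6
r(j, T) = -1145 + T*j*(311 - T) (r(j, T) = ((293 - (T - 18))*j)*T - 1145 = ((293 - (-18 + T))*j)*T - 1145 = ((293 + (18 - T))*j)*T - 1145 = ((311 - T)*j)*T - 1145 = (j*(311 - T))*T - 1145 = T*j*(311 - T) - 1145 = -1145 + T*j*(311 - T))
D = 147454 (D = 442690 + 531*(-556) = 442690 - 295236 = 147454)
(2190162 - r(913, h(21, 22))) + D = (2190162 - (-1145 - 1*913*6**2 + 311*6*913)) + 147454 = (2190162 - (-1145 - 1*913*36 + 1703658)) + 147454 = (2190162 - (-1145 - 32868 + 1703658)) + 147454 = (2190162 - 1*1669645) + 147454 = (2190162 - 1669645) + 147454 = 520517 + 147454 = 667971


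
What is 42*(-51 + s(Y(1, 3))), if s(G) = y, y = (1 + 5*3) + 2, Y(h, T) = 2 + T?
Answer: -1386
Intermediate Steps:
y = 18 (y = (1 + 15) + 2 = 16 + 2 = 18)
s(G) = 18
42*(-51 + s(Y(1, 3))) = 42*(-51 + 18) = 42*(-33) = -1386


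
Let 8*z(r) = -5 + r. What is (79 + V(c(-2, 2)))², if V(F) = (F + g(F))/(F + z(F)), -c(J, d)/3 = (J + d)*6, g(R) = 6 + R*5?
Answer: 120409/25 ≈ 4816.4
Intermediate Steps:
z(r) = -5/8 + r/8 (z(r) = (-5 + r)/8 = -5/8 + r/8)
g(R) = 6 + 5*R
c(J, d) = -18*J - 18*d (c(J, d) = -3*(J + d)*6 = -3*(6*J + 6*d) = -18*J - 18*d)
V(F) = (6 + 6*F)/(-5/8 + 9*F/8) (V(F) = (F + (6 + 5*F))/(F + (-5/8 + F/8)) = (6 + 6*F)/(-5/8 + 9*F/8))
(79 + V(c(-2, 2)))² = (79 + 48*(1 + (-18*(-2) - 18*2))/(-5 + 9*(-18*(-2) - 18*2)))² = (79 + 48*(1 + (36 - 36))/(-5 + 9*(36 - 36)))² = (79 + 48*(1 + 0)/(-5 + 9*0))² = (79 + 48*1/(-5 + 0))² = (79 + 48*1/(-5))² = (79 + 48*(-⅕)*1)² = (79 - 48/5)² = (347/5)² = 120409/25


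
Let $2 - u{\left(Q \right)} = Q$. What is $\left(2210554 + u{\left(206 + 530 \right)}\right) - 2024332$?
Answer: $185488$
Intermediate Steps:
$u{\left(Q \right)} = 2 - Q$
$\left(2210554 + u{\left(206 + 530 \right)}\right) - 2024332 = \left(2210554 + \left(2 - \left(206 + 530\right)\right)\right) - 2024332 = \left(2210554 + \left(2 - 736\right)\right) - 2024332 = \left(2210554 - 734\right) - 2024332 = 2209820 - 2024332 = 185488$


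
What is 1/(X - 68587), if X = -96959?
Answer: -1/165546 ≈ -6.0406e-6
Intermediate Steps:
1/(X - 68587) = 1/(-96959 - 68587) = 1/(-165546) = -1/165546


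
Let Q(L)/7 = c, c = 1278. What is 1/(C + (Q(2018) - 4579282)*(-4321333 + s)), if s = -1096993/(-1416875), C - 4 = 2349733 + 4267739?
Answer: 1416875/27983205952804767852 ≈ 5.0633e-14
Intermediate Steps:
Q(L) = 8946 (Q(L) = 7*1278 = 8946)
C = 6617476 (C = 4 + (2349733 + 4267739) = 4 + 6617472 = 6617476)
s = 1096993/1416875 (s = -1096993*(-1/1416875) = 1096993/1416875 ≈ 0.77423)
1/(C + (Q(2018) - 4579282)*(-4321333 + s)) = 1/(6617476 + (8946 - 4579282)*(-4321333 + 1096993/1416875)) = 1/(6617476 - 4570336*(-6122787597382/1416875)) = 1/(6617476 + 27983196576668460352/1416875) = 1/(27983205952804767852/1416875) = 1416875/27983205952804767852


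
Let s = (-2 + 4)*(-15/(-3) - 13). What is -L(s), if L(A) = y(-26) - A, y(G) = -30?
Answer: 14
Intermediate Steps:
s = -16 (s = 2*(-15*(-⅓) - 13) = 2*(5 - 13) = 2*(-8) = -16)
L(A) = -30 - A
-L(s) = -(-30 - 1*(-16)) = -(-30 + 16) = -1*(-14) = 14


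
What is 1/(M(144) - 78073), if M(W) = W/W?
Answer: -1/78072 ≈ -1.2809e-5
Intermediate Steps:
M(W) = 1
1/(M(144) - 78073) = 1/(1 - 78073) = 1/(-78072) = -1/78072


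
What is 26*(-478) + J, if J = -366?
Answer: -12794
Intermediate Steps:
26*(-478) + J = 26*(-478) - 366 = -12428 - 366 = -12794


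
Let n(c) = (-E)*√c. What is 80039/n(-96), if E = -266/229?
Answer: -18328931*I*√6/6384 ≈ -7032.7*I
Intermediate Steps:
E = -266/229 (E = -266*1/229 = -266/229 ≈ -1.1616)
n(c) = 266*√c/229 (n(c) = (-1*(-266/229))*√c = 266*√c/229)
80039/n(-96) = 80039/((266*√(-96)/229)) = 80039/((266*(4*I*√6)/229)) = 80039/((1064*I*√6/229)) = 80039*(-229*I*√6/6384) = -18328931*I*√6/6384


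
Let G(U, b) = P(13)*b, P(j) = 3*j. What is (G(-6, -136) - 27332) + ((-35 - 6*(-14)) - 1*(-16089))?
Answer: -16498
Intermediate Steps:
G(U, b) = 39*b (G(U, b) = (3*13)*b = 39*b)
(G(-6, -136) - 27332) + ((-35 - 6*(-14)) - 1*(-16089)) = (39*(-136) - 27332) + ((-35 - 6*(-14)) - 1*(-16089)) = (-5304 - 27332) + ((-35 + 84) + 16089) = -32636 + (49 + 16089) = -32636 + 16138 = -16498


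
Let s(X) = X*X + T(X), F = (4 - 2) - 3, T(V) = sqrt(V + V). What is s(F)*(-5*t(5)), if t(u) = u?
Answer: -25 - 25*I*sqrt(2) ≈ -25.0 - 35.355*I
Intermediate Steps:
T(V) = sqrt(2)*sqrt(V) (T(V) = sqrt(2*V) = sqrt(2)*sqrt(V))
F = -1 (F = 2 - 3 = -1)
s(X) = X**2 + sqrt(2)*sqrt(X) (s(X) = X*X + sqrt(2)*sqrt(X) = X**2 + sqrt(2)*sqrt(X))
s(F)*(-5*t(5)) = ((-1)**2 + sqrt(2)*sqrt(-1))*(-5*5) = (1 + sqrt(2)*I)*(-25) = (1 + I*sqrt(2))*(-25) = -25 - 25*I*sqrt(2)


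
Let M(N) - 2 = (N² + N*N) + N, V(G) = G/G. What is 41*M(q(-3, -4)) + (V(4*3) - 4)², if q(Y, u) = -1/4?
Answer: 687/8 ≈ 85.875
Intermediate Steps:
q(Y, u) = -¼ (q(Y, u) = -1*¼ = -¼)
V(G) = 1
M(N) = 2 + N + 2*N² (M(N) = 2 + ((N² + N*N) + N) = 2 + ((N² + N²) + N) = 2 + (2*N² + N) = 2 + (N + 2*N²) = 2 + N + 2*N²)
41*M(q(-3, -4)) + (V(4*3) - 4)² = 41*(2 - ¼ + 2*(-¼)²) + (1 - 4)² = 41*(2 - ¼ + 2*(1/16)) + (-3)² = 41*(2 - ¼ + ⅛) + 9 = 41*(15/8) + 9 = 615/8 + 9 = 687/8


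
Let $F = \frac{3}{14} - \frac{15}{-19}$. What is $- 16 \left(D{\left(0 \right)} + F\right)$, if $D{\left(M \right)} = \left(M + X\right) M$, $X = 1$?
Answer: $- \frac{2136}{133} \approx -16.06$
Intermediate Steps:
$F = \frac{267}{266}$ ($F = 3 \cdot \frac{1}{14} - - \frac{15}{19} = \frac{3}{14} + \frac{15}{19} = \frac{267}{266} \approx 1.0038$)
$D{\left(M \right)} = M \left(1 + M\right)$ ($D{\left(M \right)} = \left(M + 1\right) M = \left(1 + M\right) M = M \left(1 + M\right)$)
$- 16 \left(D{\left(0 \right)} + F\right) = - 16 \left(0 \left(1 + 0\right) + \frac{267}{266}\right) = - 16 \left(0 \cdot 1 + \frac{267}{266}\right) = - 16 \left(0 + \frac{267}{266}\right) = \left(-16\right) \frac{267}{266} = - \frac{2136}{133}$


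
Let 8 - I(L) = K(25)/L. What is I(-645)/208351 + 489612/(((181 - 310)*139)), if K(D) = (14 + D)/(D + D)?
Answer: -8500917195193/311328481750 ≈ -27.305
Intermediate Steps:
K(D) = (14 + D)/(2*D) (K(D) = (14 + D)/((2*D)) = (14 + D)*(1/(2*D)) = (14 + D)/(2*D))
I(L) = 8 - 39/(50*L) (I(L) = 8 - (½)*(14 + 25)/25/L = 8 - (½)*(1/25)*39/L = 8 - 39/(50*L))
I(-645)/208351 + 489612/(((181 - 310)*139)) = (8 - 39/50/(-645))/208351 + 489612/(((181 - 310)*139)) = (8 - 39/50*(-1/645))*(1/208351) + 489612/((-129*139)) = (8 + 13/10750)*(1/208351) + 489612/(-17931) = (86013/10750)*(1/208351) + 489612*(-1/17931) = 86013/2239773250 - 163204/5977 = -8500917195193/311328481750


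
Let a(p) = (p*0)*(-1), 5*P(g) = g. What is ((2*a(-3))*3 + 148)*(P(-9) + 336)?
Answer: 247308/5 ≈ 49462.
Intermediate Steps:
P(g) = g/5
a(p) = 0 (a(p) = 0*(-1) = 0)
((2*a(-3))*3 + 148)*(P(-9) + 336) = ((2*0)*3 + 148)*((⅕)*(-9) + 336) = (0*3 + 148)*(-9/5 + 336) = (0 + 148)*(1671/5) = 148*(1671/5) = 247308/5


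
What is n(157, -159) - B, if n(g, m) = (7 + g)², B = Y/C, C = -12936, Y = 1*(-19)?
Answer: 347926637/12936 ≈ 26896.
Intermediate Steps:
Y = -19
B = 19/12936 (B = -19/(-12936) = -19*(-1/12936) = 19/12936 ≈ 0.0014688)
n(157, -159) - B = (7 + 157)² - 1*19/12936 = 164² - 19/12936 = 26896 - 19/12936 = 347926637/12936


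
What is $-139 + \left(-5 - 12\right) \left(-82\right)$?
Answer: $1255$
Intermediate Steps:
$-139 + \left(-5 - 12\right) \left(-82\right) = -139 - -1394 = -139 + 1394 = 1255$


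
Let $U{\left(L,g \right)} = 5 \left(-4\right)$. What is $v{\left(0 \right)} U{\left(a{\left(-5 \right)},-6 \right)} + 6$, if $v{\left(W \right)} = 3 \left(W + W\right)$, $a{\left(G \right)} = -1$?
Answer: $6$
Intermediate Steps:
$U{\left(L,g \right)} = -20$
$v{\left(W \right)} = 6 W$ ($v{\left(W \right)} = 3 \cdot 2 W = 6 W$)
$v{\left(0 \right)} U{\left(a{\left(-5 \right)},-6 \right)} + 6 = 6 \cdot 0 \left(-20\right) + 6 = 0 \left(-20\right) + 6 = 0 + 6 = 6$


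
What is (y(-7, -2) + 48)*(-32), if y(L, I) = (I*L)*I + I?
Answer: -576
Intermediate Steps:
y(L, I) = I + L*I² (y(L, I) = L*I² + I = I + L*I²)
(y(-7, -2) + 48)*(-32) = (-2*(1 - 2*(-7)) + 48)*(-32) = (-2*(1 + 14) + 48)*(-32) = (-2*15 + 48)*(-32) = (-30 + 48)*(-32) = 18*(-32) = -576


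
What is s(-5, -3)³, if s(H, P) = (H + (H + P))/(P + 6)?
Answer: -2197/27 ≈ -81.370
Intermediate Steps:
s(H, P) = (P + 2*H)/(6 + P)
s(-5, -3)³ = ((-3 + 2*(-5))/(6 - 3))³ = ((-3 - 10)/3)³ = ((⅓)*(-13))³ = (-13/3)³ = -2197/27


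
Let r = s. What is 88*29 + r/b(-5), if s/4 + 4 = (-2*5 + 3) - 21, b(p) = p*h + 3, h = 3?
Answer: 7688/3 ≈ 2562.7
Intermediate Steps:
b(p) = 3 + 3*p (b(p) = p*3 + 3 = 3*p + 3 = 3 + 3*p)
s = -128 (s = -16 + 4*((-2*5 + 3) - 21) = -16 + 4*((-10 + 3) - 21) = -16 + 4*(-7 - 21) = -16 + 4*(-28) = -16 - 112 = -128)
r = -128
88*29 + r/b(-5) = 88*29 - 128/(3 + 3*(-5)) = 2552 - 128/(3 - 15) = 2552 - 128/(-12) = 2552 - 128*(-1/12) = 2552 + 32/3 = 7688/3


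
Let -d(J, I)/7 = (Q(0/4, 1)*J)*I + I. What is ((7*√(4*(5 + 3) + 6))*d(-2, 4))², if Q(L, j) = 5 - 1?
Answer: 71530592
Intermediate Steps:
Q(L, j) = 4
d(J, I) = -7*I - 28*I*J (d(J, I) = -7*((4*J)*I + I) = -7*(4*I*J + I) = -7*(I + 4*I*J) = -7*I - 28*I*J)
((7*√(4*(5 + 3) + 6))*d(-2, 4))² = ((7*√(4*(5 + 3) + 6))*(-7*4*(1 + 4*(-2))))² = ((7*√(4*8 + 6))*(-7*4*(1 - 8)))² = ((7*√(32 + 6))*(-7*4*(-7)))² = ((7*√38)*196)² = (1372*√38)² = 71530592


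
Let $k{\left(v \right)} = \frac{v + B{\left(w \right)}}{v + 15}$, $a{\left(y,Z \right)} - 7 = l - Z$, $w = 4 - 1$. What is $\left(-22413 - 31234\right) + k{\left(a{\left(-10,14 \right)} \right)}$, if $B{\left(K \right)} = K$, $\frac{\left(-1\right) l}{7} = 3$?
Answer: $- \frac{697386}{13} \approx -53645.0$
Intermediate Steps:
$l = -21$ ($l = \left(-7\right) 3 = -21$)
$w = 3$ ($w = 4 - 1 = 3$)
$a{\left(y,Z \right)} = -14 - Z$ ($a{\left(y,Z \right)} = 7 - \left(21 + Z\right) = -14 - Z$)
$k{\left(v \right)} = \frac{3 + v}{15 + v}$ ($k{\left(v \right)} = \frac{v + 3}{v + 15} = \frac{3 + v}{15 + v}$)
$\left(-22413 - 31234\right) + k{\left(a{\left(-10,14 \right)} \right)} = \left(-22413 - 31234\right) + \frac{3 - 28}{15 - 28} = -53647 + \frac{3 - 28}{15 - 28} = -53647 + \frac{1}{-13} \left(-25\right) = -53647 - - \frac{25}{13} = -53647 + \frac{25}{13} = - \frac{697386}{13}$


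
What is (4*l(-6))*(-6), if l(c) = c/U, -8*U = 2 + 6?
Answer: -144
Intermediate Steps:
U = -1 (U = -(2 + 6)/8 = -⅛*8 = -1)
l(c) = -c (l(c) = c/(-1) = c*(-1) = -c)
(4*l(-6))*(-6) = (4*(-1*(-6)))*(-6) = (4*6)*(-6) = 24*(-6) = -144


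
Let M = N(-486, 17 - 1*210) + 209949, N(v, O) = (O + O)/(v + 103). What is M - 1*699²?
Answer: -106723330/383 ≈ -2.7865e+5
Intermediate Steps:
N(v, O) = 2*O/(103 + v) (N(v, O) = (2*O)/(103 + v) = 2*O/(103 + v))
M = 80410853/383 (M = 2*(17 - 1*210)/(103 - 486) + 209949 = 2*(17 - 210)/(-383) + 209949 = 2*(-193)*(-1/383) + 209949 = 386/383 + 209949 = 80410853/383 ≈ 2.0995e+5)
M - 1*699² = 80410853/383 - 1*699² = 80410853/383 - 1*488601 = 80410853/383 - 488601 = -106723330/383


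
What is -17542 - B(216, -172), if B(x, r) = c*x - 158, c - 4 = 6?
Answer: -19544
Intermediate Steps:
c = 10 (c = 4 + 6 = 10)
B(x, r) = -158 + 10*x (B(x, r) = 10*x - 158 = -158 + 10*x)
-17542 - B(216, -172) = -17542 - (-158 + 10*216) = -17542 - (-158 + 2160) = -17542 - 1*2002 = -17542 - 2002 = -19544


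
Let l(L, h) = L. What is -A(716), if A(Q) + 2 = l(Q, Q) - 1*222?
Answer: -492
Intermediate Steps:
A(Q) = -224 + Q (A(Q) = -2 + (Q - 1*222) = -2 + (Q - 222) = -2 + (-222 + Q) = -224 + Q)
-A(716) = -(-224 + 716) = -1*492 = -492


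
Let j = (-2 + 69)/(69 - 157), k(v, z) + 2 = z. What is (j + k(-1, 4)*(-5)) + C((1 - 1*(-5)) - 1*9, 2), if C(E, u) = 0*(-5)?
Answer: -947/88 ≈ -10.761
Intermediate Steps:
k(v, z) = -2 + z
j = -67/88 (j = 67/(-88) = 67*(-1/88) = -67/88 ≈ -0.76136)
C(E, u) = 0
(j + k(-1, 4)*(-5)) + C((1 - 1*(-5)) - 1*9, 2) = (-67/88 + (-2 + 4)*(-5)) + 0 = (-67/88 + 2*(-5)) + 0 = (-67/88 - 10) + 0 = -947/88 + 0 = -947/88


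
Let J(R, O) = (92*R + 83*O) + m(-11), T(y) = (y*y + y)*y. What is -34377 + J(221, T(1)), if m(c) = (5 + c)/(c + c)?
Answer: -152666/11 ≈ -13879.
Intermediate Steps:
T(y) = y*(y + y**2) (T(y) = (y**2 + y)*y = (y + y**2)*y = y*(y + y**2))
m(c) = (5 + c)/(2*c) (m(c) = (5 + c)/((2*c)) = (5 + c)*(1/(2*c)) = (5 + c)/(2*c))
J(R, O) = 3/11 + 83*O + 92*R (J(R, O) = (92*R + 83*O) + (1/2)*(5 - 11)/(-11) = (83*O + 92*R) + (1/2)*(-1/11)*(-6) = (83*O + 92*R) + 3/11 = 3/11 + 83*O + 92*R)
-34377 + J(221, T(1)) = -34377 + (3/11 + 83*(1**2*(1 + 1)) + 92*221) = -34377 + (3/11 + 83*(1*2) + 20332) = -34377 + (3/11 + 83*2 + 20332) = -34377 + (3/11 + 166 + 20332) = -34377 + 225481/11 = -152666/11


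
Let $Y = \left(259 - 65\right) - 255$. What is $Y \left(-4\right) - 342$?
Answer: $-98$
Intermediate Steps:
$Y = -61$ ($Y = 194 - 255 = -61$)
$Y \left(-4\right) - 342 = \left(-61\right) \left(-4\right) - 342 = 244 - 342 = -98$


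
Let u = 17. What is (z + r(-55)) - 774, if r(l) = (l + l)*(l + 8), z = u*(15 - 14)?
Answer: 4413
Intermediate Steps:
z = 17 (z = 17*(15 - 14) = 17*1 = 17)
r(l) = 2*l*(8 + l) (r(l) = (2*l)*(8 + l) = 2*l*(8 + l))
(z + r(-55)) - 774 = (17 + 2*(-55)*(8 - 55)) - 774 = (17 + 2*(-55)*(-47)) - 774 = (17 + 5170) - 774 = 5187 - 774 = 4413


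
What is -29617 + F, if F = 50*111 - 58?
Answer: -24125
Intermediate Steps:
F = 5492 (F = 5550 - 58 = 5492)
-29617 + F = -29617 + 5492 = -24125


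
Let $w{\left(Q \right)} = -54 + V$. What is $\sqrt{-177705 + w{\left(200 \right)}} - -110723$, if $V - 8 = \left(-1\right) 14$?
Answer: $110723 + i \sqrt{177765} \approx 1.1072 \cdot 10^{5} + 421.62 i$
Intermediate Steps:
$V = -6$ ($V = 8 - 14 = -6$)
$w{\left(Q \right)} = -60$ ($w{\left(Q \right)} = -54 - 6 = -60$)
$\sqrt{-177705 + w{\left(200 \right)}} - -110723 = \sqrt{-177705 - 60} - -110723 = \sqrt{-177765} + 110723 = i \sqrt{177765} + 110723 = 110723 + i \sqrt{177765}$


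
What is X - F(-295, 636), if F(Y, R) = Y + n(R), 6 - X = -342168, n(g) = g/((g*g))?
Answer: 217810283/636 ≈ 3.4247e+5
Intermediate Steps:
n(g) = 1/g (n(g) = g/(g²) = g/g² = 1/g)
X = 342174 (X = 6 - 1*(-342168) = 6 + 342168 = 342174)
F(Y, R) = Y + 1/R
X - F(-295, 636) = 342174 - (-295 + 1/636) = 342174 - 1*(-187619/636) = 342174 + 187619/636 = 217810283/636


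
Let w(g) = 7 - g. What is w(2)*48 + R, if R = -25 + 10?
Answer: 225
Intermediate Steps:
R = -15
w(2)*48 + R = (7 - 1*2)*48 - 15 = (7 - 2)*48 - 15 = 5*48 - 15 = 240 - 15 = 225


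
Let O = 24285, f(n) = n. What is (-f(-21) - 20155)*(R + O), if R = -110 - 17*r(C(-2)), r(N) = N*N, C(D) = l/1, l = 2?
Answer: -485370338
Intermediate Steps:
C(D) = 2 (C(D) = 2/1 = 2*1 = 2)
r(N) = N²
R = -178 (R = -110 - 17*2² = -110 - 17*4 = -110 - 68 = -178)
(-f(-21) - 20155)*(R + O) = (-1*(-21) - 20155)*(-178 + 24285) = (21 - 20155)*24107 = -20134*24107 = -485370338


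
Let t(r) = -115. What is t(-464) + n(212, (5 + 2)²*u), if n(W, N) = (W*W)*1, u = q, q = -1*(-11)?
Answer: 44829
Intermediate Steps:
q = 11
u = 11
n(W, N) = W² (n(W, N) = W²*1 = W²)
t(-464) + n(212, (5 + 2)²*u) = -115 + 212² = -115 + 44944 = 44829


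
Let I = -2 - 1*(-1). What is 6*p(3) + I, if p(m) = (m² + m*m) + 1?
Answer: 113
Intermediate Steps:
I = -1 (I = -2 + 1 = -1)
p(m) = 1 + 2*m² (p(m) = (m² + m²) + 1 = 2*m² + 1 = 1 + 2*m²)
6*p(3) + I = 6*(1 + 2*3²) - 1 = 6*(1 + 2*9) - 1 = 6*(1 + 18) - 1 = 6*19 - 1 = 114 - 1 = 113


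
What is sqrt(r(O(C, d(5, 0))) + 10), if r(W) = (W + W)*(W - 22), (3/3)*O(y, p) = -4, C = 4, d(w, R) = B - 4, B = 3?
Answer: sqrt(218) ≈ 14.765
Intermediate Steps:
d(w, R) = -1 (d(w, R) = 3 - 4 = -1)
O(y, p) = -4
r(W) = 2*W*(-22 + W) (r(W) = (2*W)*(-22 + W) = 2*W*(-22 + W))
sqrt(r(O(C, d(5, 0))) + 10) = sqrt(2*(-4)*(-22 - 4) + 10) = sqrt(2*(-4)*(-26) + 10) = sqrt(208 + 10) = sqrt(218)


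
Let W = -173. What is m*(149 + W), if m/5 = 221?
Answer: -26520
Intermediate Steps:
m = 1105 (m = 5*221 = 1105)
m*(149 + W) = 1105*(149 - 173) = 1105*(-24) = -26520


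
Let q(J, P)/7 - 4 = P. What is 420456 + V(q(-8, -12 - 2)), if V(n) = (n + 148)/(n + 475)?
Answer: 56761586/135 ≈ 4.2046e+5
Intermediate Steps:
q(J, P) = 28 + 7*P
V(n) = (148 + n)/(475 + n)
420456 + V(q(-8, -12 - 2)) = 420456 + (148 + (28 + 7*(-12 - 2)))/(475 + (28 + 7*(-12 - 2))) = 420456 + (148 + (28 + 7*(-14)))/(475 + (28 + 7*(-14))) = 420456 + (148 + (28 - 98))/(475 + (28 - 98)) = 420456 + (148 - 70)/(475 - 70) = 420456 + 78/405 = 420456 + (1/405)*78 = 420456 + 26/135 = 56761586/135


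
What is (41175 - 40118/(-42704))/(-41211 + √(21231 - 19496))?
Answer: -36232243826049/36263057870672 - 879188659*√1735/36263057870672 ≈ -1.0002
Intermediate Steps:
(41175 - 40118/(-42704))/(-41211 + √(21231 - 19496)) = (41175 - 40118*(-1/42704))/(-41211 + √1735) = (41175 + 20059/21352)/(-41211 + √1735) = 879188659/(21352*(-41211 + √1735))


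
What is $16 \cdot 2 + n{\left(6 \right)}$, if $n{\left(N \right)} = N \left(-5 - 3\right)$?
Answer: $-16$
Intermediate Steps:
$n{\left(N \right)} = - 8 N$ ($n{\left(N \right)} = N \left(-8\right) = - 8 N$)
$16 \cdot 2 + n{\left(6 \right)} = 16 \cdot 2 - 48 = 32 - 48 = -16$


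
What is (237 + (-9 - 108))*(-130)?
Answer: -15600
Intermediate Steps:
(237 + (-9 - 108))*(-130) = (237 - 117)*(-130) = 120*(-130) = -15600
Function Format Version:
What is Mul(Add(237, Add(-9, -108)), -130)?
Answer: -15600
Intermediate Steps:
Mul(Add(237, Add(-9, -108)), -130) = Mul(Add(237, -117), -130) = Mul(120, -130) = -15600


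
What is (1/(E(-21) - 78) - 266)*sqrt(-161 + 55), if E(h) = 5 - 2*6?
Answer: -22611*I*sqrt(106)/85 ≈ -2738.8*I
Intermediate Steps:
E(h) = -7 (E(h) = 5 - 12 = -7)
(1/(E(-21) - 78) - 266)*sqrt(-161 + 55) = (1/(-7 - 78) - 266)*sqrt(-161 + 55) = (1/(-85) - 266)*sqrt(-106) = (-1/85 - 266)*(I*sqrt(106)) = -22611*I*sqrt(106)/85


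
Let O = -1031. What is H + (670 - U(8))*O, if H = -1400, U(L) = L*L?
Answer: -626186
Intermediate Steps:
U(L) = L²
H + (670 - U(8))*O = -1400 + (670 - 1*8²)*(-1031) = -1400 + (670 - 1*64)*(-1031) = -1400 + (670 - 64)*(-1031) = -1400 + 606*(-1031) = -1400 - 624786 = -626186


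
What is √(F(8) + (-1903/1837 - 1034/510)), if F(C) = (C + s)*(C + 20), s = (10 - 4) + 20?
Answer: √1720879694610/42585 ≈ 30.805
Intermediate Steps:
s = 26 (s = 6 + 20 = 26)
F(C) = (20 + C)*(26 + C) (F(C) = (C + 26)*(C + 20) = (26 + C)*(20 + C) = (20 + C)*(26 + C))
√(F(8) + (-1903/1837 - 1034/510)) = √((520 + 8² + 46*8) + (-1903/1837 - 1034/510)) = √((520 + 64 + 368) + (-1903*1/1837 - 1034*1/510)) = √(952 + (-173/167 - 517/255)) = √(952 - 130454/42585) = √(40410466/42585) = √1720879694610/42585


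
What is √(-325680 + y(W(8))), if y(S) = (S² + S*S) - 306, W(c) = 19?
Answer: 4*I*√20329 ≈ 570.32*I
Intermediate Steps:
y(S) = -306 + 2*S² (y(S) = (S² + S²) - 306 = 2*S² - 306 = -306 + 2*S²)
√(-325680 + y(W(8))) = √(-325680 + (-306 + 2*19²)) = √(-325680 + (-306 + 2*361)) = √(-325680 + (-306 + 722)) = √(-325680 + 416) = √(-325264) = 4*I*√20329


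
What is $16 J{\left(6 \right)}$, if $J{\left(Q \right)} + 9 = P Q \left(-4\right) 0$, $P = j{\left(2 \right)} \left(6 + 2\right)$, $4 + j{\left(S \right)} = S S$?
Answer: $-144$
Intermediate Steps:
$j{\left(S \right)} = -4 + S^{2}$ ($j{\left(S \right)} = -4 + S S = -4 + S^{2}$)
$P = 0$ ($P = \left(-4 + 2^{2}\right) \left(6 + 2\right) = \left(-4 + 4\right) 8 = 0 \cdot 8 = 0$)
$J{\left(Q \right)} = -9$ ($J{\left(Q \right)} = -9 + 0 Q \left(-4\right) 0 = -9 + 0 - 4 Q 0 = -9 + 0 \cdot 0 = -9 + 0 = -9$)
$16 J{\left(6 \right)} = 16 \left(-9\right) = -144$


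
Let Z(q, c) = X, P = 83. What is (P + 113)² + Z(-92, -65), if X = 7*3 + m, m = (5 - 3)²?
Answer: 38441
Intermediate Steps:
m = 4 (m = 2² = 4)
X = 25 (X = 7*3 + 4 = 21 + 4 = 25)
Z(q, c) = 25
(P + 113)² + Z(-92, -65) = (83 + 113)² + 25 = 196² + 25 = 38416 + 25 = 38441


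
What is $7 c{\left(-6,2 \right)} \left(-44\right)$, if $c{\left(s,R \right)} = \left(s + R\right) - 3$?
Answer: $2156$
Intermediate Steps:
$c{\left(s,R \right)} = -3 + R + s$ ($c{\left(s,R \right)} = \left(R + s\right) - 3 = -3 + R + s$)
$7 c{\left(-6,2 \right)} \left(-44\right) = 7 \left(-3 + 2 - 6\right) \left(-44\right) = 7 \left(-7\right) \left(-44\right) = \left(-49\right) \left(-44\right) = 2156$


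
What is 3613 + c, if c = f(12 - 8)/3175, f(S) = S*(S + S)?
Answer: 11471307/3175 ≈ 3613.0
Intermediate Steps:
f(S) = 2*S**2 (f(S) = S*(2*S) = 2*S**2)
c = 32/3175 (c = (2*(12 - 8)**2)/3175 = (2*4**2)*(1/3175) = (2*16)*(1/3175) = 32*(1/3175) = 32/3175 ≈ 0.010079)
3613 + c = 3613 + 32/3175 = 11471307/3175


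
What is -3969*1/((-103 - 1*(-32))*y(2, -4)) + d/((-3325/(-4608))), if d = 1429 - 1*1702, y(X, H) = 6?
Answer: -24890679/67450 ≈ -369.02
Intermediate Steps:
d = -273 (d = 1429 - 1702 = -273)
-3969*1/((-103 - 1*(-32))*y(2, -4)) + d/((-3325/(-4608))) = -3969*1/(6*(-103 - 1*(-32))) - 273/((-3325/(-4608))) = -3969*1/(6*(-103 + 32)) - 273/((-3325*(-1/4608))) = -3969/((-71*6)) - 273/3325/4608 = -3969/(-426) - 273*4608/3325 = -3969*(-1/426) - 179712/475 = 1323/142 - 179712/475 = -24890679/67450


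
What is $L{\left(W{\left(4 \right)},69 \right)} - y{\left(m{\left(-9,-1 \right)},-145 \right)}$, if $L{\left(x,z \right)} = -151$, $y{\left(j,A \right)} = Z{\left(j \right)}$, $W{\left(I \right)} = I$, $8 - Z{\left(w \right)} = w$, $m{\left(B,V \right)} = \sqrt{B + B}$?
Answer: $-159 + 3 i \sqrt{2} \approx -159.0 + 4.2426 i$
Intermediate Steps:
$m{\left(B,V \right)} = \sqrt{2} \sqrt{B}$ ($m{\left(B,V \right)} = \sqrt{2 B} = \sqrt{2} \sqrt{B}$)
$Z{\left(w \right)} = 8 - w$
$y{\left(j,A \right)} = 8 - j$
$L{\left(W{\left(4 \right)},69 \right)} - y{\left(m{\left(-9,-1 \right)},-145 \right)} = -151 - \left(8 - \sqrt{2} \sqrt{-9}\right) = -151 - \left(8 - \sqrt{2} \cdot 3 i\right) = -151 - \left(8 - 3 i \sqrt{2}\right) = -159 + 3 i \sqrt{2}$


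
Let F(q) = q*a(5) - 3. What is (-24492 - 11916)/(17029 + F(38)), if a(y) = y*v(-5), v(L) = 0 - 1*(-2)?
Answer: -6068/2901 ≈ -2.0917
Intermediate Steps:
v(L) = 2 (v(L) = 0 + 2 = 2)
a(y) = 2*y (a(y) = y*2 = 2*y)
F(q) = -3 + 10*q (F(q) = q*(2*5) - 3 = q*10 - 3 = 10*q - 3 = -3 + 10*q)
(-24492 - 11916)/(17029 + F(38)) = (-24492 - 11916)/(17029 + (-3 + 10*38)) = -36408/(17029 + (-3 + 380)) = -36408/(17029 + 377) = -36408/17406 = -36408*1/17406 = -6068/2901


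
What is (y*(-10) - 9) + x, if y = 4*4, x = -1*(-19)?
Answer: -150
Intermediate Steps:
x = 19
y = 16
(y*(-10) - 9) + x = (16*(-10) - 9) + 19 = (-160 - 9) + 19 = -169 + 19 = -150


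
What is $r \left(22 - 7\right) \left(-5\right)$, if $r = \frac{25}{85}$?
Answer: $- \frac{375}{17} \approx -22.059$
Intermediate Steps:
$r = \frac{5}{17}$ ($r = 25 \cdot \frac{1}{85} = \frac{5}{17} \approx 0.29412$)
$r \left(22 - 7\right) \left(-5\right) = \frac{5 \left(22 - 7\right)}{17} \left(-5\right) = \frac{5}{17} \cdot 15 \left(-5\right) = \frac{75}{17} \left(-5\right) = - \frac{375}{17}$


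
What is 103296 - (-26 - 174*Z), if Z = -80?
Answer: 89402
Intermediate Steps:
103296 - (-26 - 174*Z) = 103296 - (-26 - 174*(-80)) = 103296 - (-26 + 13920) = 103296 - 1*13894 = 103296 - 13894 = 89402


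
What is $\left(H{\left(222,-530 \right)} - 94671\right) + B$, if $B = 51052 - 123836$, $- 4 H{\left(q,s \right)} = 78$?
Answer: $- \frac{334949}{2} \approx -1.6747 \cdot 10^{5}$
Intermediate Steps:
$H{\left(q,s \right)} = - \frac{39}{2}$ ($H{\left(q,s \right)} = \left(- \frac{1}{4}\right) 78 = - \frac{39}{2}$)
$B = -72784$
$\left(H{\left(222,-530 \right)} - 94671\right) + B = \left(- \frac{39}{2} - 94671\right) - 72784 = - \frac{189381}{2} - 72784 = - \frac{334949}{2}$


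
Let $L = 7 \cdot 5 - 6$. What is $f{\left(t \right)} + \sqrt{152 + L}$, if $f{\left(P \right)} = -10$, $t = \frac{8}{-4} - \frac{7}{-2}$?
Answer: $-10 + \sqrt{181} \approx 3.4536$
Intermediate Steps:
$L = 29$ ($L = 35 - 6 = 29$)
$t = \frac{3}{2}$ ($t = 8 \left(- \frac{1}{4}\right) - - \frac{7}{2} = -2 + \frac{7}{2} = \frac{3}{2} \approx 1.5$)
$f{\left(t \right)} + \sqrt{152 + L} = -10 + \sqrt{152 + 29} = -10 + \sqrt{181}$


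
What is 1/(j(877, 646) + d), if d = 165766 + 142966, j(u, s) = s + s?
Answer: 1/310024 ≈ 3.2256e-6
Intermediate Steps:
j(u, s) = 2*s
d = 308732
1/(j(877, 646) + d) = 1/(2*646 + 308732) = 1/(1292 + 308732) = 1/310024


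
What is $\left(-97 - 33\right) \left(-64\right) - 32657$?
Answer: $-24337$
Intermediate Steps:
$\left(-97 - 33\right) \left(-64\right) - 32657 = \left(-130\right) \left(-64\right) - 32657 = 8320 - 32657 = -24337$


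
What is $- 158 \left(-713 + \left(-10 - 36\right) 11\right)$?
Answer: $192602$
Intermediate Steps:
$- 158 \left(-713 + \left(-10 - 36\right) 11\right) = - 158 \left(-713 - 506\right) = \left(-158\right) \left(-1219\right) = 192602$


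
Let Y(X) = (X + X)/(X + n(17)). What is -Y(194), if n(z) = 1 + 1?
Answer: -97/49 ≈ -1.9796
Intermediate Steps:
n(z) = 2
Y(X) = 2*X/(2 + X) (Y(X) = (X + X)/(X + 2) = (2*X)/(2 + X) = 2*X/(2 + X))
-Y(194) = -2*194/(2 + 194) = -2*194/196 = -1*97/49 = -97/49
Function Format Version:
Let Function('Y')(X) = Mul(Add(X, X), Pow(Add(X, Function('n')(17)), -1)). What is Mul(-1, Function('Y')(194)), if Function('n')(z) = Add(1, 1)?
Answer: Rational(-97, 49) ≈ -1.9796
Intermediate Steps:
Function('n')(z) = 2
Function('Y')(X) = Mul(2, X, Pow(Add(2, X), -1)) (Function('Y')(X) = Mul(Add(X, X), Pow(Add(X, 2), -1)) = Mul(Mul(2, X), Pow(Add(2, X), -1)) = Mul(2, X, Pow(Add(2, X), -1)))
Mul(-1, Function('Y')(194)) = Mul(-1, Mul(2, 194, Pow(Add(2, 194), -1))) = Mul(-1, Mul(2, 194, Pow(196, -1))) = Mul(-1, Mul(2, 194, Rational(1, 196))) = Mul(-1, Rational(97, 49)) = Rational(-97, 49)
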